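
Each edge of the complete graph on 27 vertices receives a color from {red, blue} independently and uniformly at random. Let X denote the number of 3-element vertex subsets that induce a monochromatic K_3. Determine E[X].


Let X = Σ_S X_S over the C(27, 3) = 2925 subsets S of size 3, where X_S = 1 if the K_3 on S is monochromatic.
For a fixed S, the K_3 on S has C(3, 2) = 3 edges. P[all 3 edges red] = (1/2)^3, and likewise for blue, so P[monochromatic] = 2·(1/2)^3 = 2^{1 − 3} = 1/4.
Summing: E[X] = C(27, 3) · 2^{1 − 3} = 2925 · 1/4 = 2925/4.
Numerically: E[X] ≈ 731.250000.

E[X] = C(27,3)·2^(1−C(3,2)) = 2925/4 ≈ 731.250000.


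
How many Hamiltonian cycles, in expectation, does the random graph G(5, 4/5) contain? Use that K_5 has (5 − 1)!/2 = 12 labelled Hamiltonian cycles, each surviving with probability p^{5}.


K_5 has (5 − 1)!/2 = 12 labelled Hamiltonian cycles.
For each such Hamiltonian cycle H, let X_H = 1 if all 5 edges of H are present in G. Then P[X_H = 1] = p^{5} = (4/5)^{5} = 1024/3125.
By linearity: E[X] = Σ_H E[X_H] = 12 · p^{5} = 12 · 1024/3125 = 12288/3125.
Numerically: E[X] ≈ 3.93216.

E[X] = 12 · (4/5)^{5} = 12288/3125 ≈ 3.93216.


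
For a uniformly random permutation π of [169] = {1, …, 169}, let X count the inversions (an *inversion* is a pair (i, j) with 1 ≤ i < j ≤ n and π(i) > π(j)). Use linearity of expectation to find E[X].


Write X = Σ X_I over the C(169, 2) = 14196 pairs i < j, with X_I the indicator of one inversion.
There are 14196 indicators.
For each fixed pair i < j, the values π(i) and π(j) are two distinct elements of {1, …, 169} in uniformly random order; by symmetry P[π(i) > π(j)] = 1/2.
By linearity: E[X] = 14196 · (1/2) = C(169, 2) · (1/2) = 14196/2 = 7098 ≈ 7098.00000.

E[X] = 7098 = 7098.00000.


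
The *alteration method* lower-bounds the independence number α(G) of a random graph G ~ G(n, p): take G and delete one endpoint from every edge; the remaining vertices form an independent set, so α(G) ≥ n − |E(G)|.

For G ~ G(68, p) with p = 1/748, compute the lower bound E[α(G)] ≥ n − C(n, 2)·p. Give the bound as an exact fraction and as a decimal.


E[|E(G)|] = C(68, 2)·p = 2278 · (1/748) = 67/22.
E[α(G)] ≥ n − E[|E(G)|] = 68 − 67/22 = 1429/22.
Numerically: ≈ 64.954545.
(This is only a lower bound; the true E[α(G)] may be larger.)

E[α(G)] ≥ 1429/22 ≈ 64.954545.


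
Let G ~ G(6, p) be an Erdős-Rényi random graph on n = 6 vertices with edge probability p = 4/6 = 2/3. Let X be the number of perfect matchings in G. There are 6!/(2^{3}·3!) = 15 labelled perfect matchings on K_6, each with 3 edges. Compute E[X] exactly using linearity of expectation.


K_6 has 6!/(2^{3}·3!) = 15 labelled perfect matchings.
For each such perfect matching H, let X_H = 1 if all 3 edges of H are present in G. Then P[X_H = 1] = p^{3} = (2/3)^{3} = 8/27.
By linearity of expectation: E[X] = Σ_H E[X_H] = 15 · p^{3} = 15 · 8/27 = 40/9.
Numerically: E[X] ≈ 4.44444.

E[X] = 15 · (2/3)^{3} = 40/9 ≈ 4.44444.


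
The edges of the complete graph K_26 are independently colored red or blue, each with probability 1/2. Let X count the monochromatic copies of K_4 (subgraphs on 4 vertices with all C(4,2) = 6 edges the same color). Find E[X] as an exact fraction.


Let X = Σ_S X_S over the C(26, 4) = 14950 subsets S of size 4, where X_S = 1 if the K_4 on S is monochromatic.
For a fixed S, the K_4 on S has C(4, 2) = 6 edges. P[all 6 edges red] = (1/2)^6, and likewise for blue, so P[monochromatic] = 2·(1/2)^6 = 2^{1 − 6} = 1/32.
Summing: E[X] = C(26, 4) · 2^{1 − 6} = 14950 · 1/32 = 7475/16.
Numerically: E[X] ≈ 467.187500.

E[X] = C(26,4)·2^(1−C(4,2)) = 7475/16 ≈ 467.187500.


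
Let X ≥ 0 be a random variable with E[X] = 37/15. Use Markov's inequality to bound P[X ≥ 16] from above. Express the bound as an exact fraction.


μ = E[X] = 37/15, a = 16.
Markov: P[X ≥ 16] ≤ μ/a = (37/15)/16 = 37/240.
Numerically: ≈ 0.154167.
(Since a = 16 > μ = 2.466667, the bound 37/240 is < 1 and informative.)

P[X ≥ 16] ≤ 37/240 ≈ 0.154167.


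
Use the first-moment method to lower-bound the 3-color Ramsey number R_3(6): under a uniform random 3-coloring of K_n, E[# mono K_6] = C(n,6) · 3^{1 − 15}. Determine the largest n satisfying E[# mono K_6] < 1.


We need C(n, 6) · 3^{1 − 15} < 1, i.e. C(n, 6) < 3^{15 − 1} = 4782969.
Check values of n near the boundary:
  n = 39: C(39, 6) = 3262623; 3262623 < 4782969? YES
  n = 40: C(40, 6) = 3838380; 3838380 < 4782969? YES
  n = 41: C(41, 6) = 4496388; 4496388 < 4782969? YES
  n = 42: C(42, 6) = 5245786; 5245786 < 4782969? NO
  n = 43: C(43, 6) = 6096454; 6096454 < 4782969? NO
The largest n with C(n, 6) < 4782969 is n = 41 (where E[X] = 1498796/1594323 ≈ 0.9401). Hence R_3(6) > 41, i.e. R_3(6) ≥ 42.

Largest n = 41; hence R_3(6) > 41.


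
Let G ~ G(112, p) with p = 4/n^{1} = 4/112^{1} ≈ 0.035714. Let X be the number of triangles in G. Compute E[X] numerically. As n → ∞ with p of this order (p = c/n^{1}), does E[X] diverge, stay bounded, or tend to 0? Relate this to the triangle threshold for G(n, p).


Number of potential triangles: C(112, 3) = 227920.
Each occurs with probability p³ ≈ (0.035714)³ ≈ 4.5553936e-05.
By linearity: E[X] = C(112, 3)·p³ ≈ 227920 · 4.5553936e-05 ≈ 10.38265.
Here α = 1, so p = 4/n is exactly at the triangle threshold p ~ 1/n. Asymptotically E[X] → c³/6 = 4³/6 = 32/3 ≈ 10.66667, a bounded constant. In this regime the triangle count is asymptotically Poisson(c³/6).

E[X] ≈ 10.38265; in regime p = Θ(1/n^{1}) E[X] stays bounded (at the triangle threshold p ~ 1/n).


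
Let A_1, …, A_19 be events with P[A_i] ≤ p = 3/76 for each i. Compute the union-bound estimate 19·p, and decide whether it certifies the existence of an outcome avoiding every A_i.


Union bound: P[∪_{i=1}^{19} A_i] ≤ Σ_i P[A_i] ≤ 19·p = 19·(3/76) = 3/4.
Numerically: 3/4 ≈ 0.75000.
Is 3/4 < 1? YES.
Since P[∪ A_i] ≤ 3/4 < 1, the complement has P[∩ A_i^c] ≥ 1 − 3/4 = 1/4 > 0, so some outcome avoids every A_i.

19·p = 3/4 ≈ 0.75000; existence CERTIFIED by the union bound.


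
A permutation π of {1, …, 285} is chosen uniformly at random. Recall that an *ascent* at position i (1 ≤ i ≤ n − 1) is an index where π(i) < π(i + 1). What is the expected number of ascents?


Write X = Σ X_I over i = 1, …, 284, with X_I the indicator of one ascent.
There are 284 indicators.
For each fixed i, the pair (π(i), π(i+1)) is a uniformly random ordered pair of distinct values from {1, …, 285}; by symmetry P[π(i) < π(i+1)] = 1/2.
By linearity: E[X] = 284 · (1/2) = (285 − 1) · (1/2) = 142 ≈ 142.00000.

E[X] = 142 = 142.00000.


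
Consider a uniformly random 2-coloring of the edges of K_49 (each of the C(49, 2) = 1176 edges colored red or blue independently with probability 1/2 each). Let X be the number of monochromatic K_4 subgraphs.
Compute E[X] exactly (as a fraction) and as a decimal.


Let X = Σ_S X_S over the C(49, 4) = 211876 subsets S of size 4, where X_S = 1 if the K_4 on S is monochromatic.
For a fixed S, the K_4 on S has C(4, 2) = 6 edges. P[all 6 edges red] = (1/2)^6, and likewise for blue, so P[monochromatic] = 2·(1/2)^6 = 2^{1 − 6} = 1/32.
By linearity of expectation: E[X] = C(49, 4) · 2^{1 − 6} = 211876 · 1/32 = 52969/8.
Numerically: E[X] ≈ 6621.1250.

E[X] = C(49,4)·2^(1−C(4,2)) = 52969/8 ≈ 6621.1250.


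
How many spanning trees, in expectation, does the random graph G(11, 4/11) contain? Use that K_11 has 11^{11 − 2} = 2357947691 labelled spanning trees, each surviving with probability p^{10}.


K_11 has 11^{11 − 2} = 2357947691 labelled spanning trees.
For each such spanning tree H, let X_H = 1 if all 10 edges of H are present in G. Then P[X_H = 1] = p^{10} = (4/11)^{10} = 1048576/25937424601.
By linearity: E[X] = Σ_H E[X_H] = 2357947691 · p^{10} = 2357947691 · 1048576/25937424601 = 1048576/11.
Numerically: E[X] ≈ 9.53e+04.

E[X] = 2357947691 · (4/11)^{10} = 1048576/11 ≈ 9.53e+04.


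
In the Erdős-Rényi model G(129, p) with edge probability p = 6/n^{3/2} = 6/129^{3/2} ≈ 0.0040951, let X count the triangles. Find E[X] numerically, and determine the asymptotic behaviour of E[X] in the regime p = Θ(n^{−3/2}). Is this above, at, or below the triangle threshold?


Number of potential triangles: C(129, 3) = 349504.
Each occurs with probability p³ ≈ (0.0040951)³ ≈ 6.8675219e-08.
By linearity: E[X] = C(129, 3)·p³ ≈ 349504 · 6.8675219e-08 ≈ 0.02400.
Since α = 3/2 > 1, p = c/n^{3/2} = o(1/n) is below the triangle threshold p ~ 1/n. Asymptotically E[X] ~ (c³/6)·n^{3(1−α)} = (6³/6)·n^{-1.5} → 0, so by Markov's inequality G has no triangles w.h.p.

E[X] ≈ 0.02400; in regime p = Θ(1/n^{3/2}) E[X] tends to 0 (below the triangle threshold p ~ 1/n).


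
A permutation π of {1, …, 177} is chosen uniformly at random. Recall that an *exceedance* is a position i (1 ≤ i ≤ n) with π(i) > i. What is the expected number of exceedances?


Write X = Σ_{i=1}^{177} X_i, where X_i = 1_{π(i) > i}.
For each fixed i, π(i) is uniform over {1, …, 177} (marginal of a uniform permutation), so P[π(i) > i] = (n − i)/n. Summing: Σ_{i=1}^{177} (n − i)/n = (0 + 1 + … + 176)/177 = 177(177 − 1)/(2·177) = (177 − 1)/2.
Hence E[X] = Σ_{i=1}^{177} (177 − i)/177 = 88 ≈ 88.000.

E[X] = 88 = 88.000.


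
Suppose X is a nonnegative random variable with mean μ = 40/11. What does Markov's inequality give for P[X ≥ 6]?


μ = E[X] = 40/11, a = 6.
Markov: P[X ≥ 6] ≤ μ/a = (40/11)/6 = 20/33.
Numerically: ≈ 0.606061.
(Since a = 6 > μ = 3.636364, the bound 20/33 is < 1 and informative.)

P[X ≥ 6] ≤ 20/33 ≈ 0.606061.


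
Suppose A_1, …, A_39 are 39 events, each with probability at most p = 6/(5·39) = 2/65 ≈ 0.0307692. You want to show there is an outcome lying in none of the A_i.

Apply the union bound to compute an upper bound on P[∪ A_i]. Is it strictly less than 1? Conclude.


Union bound: P[∪_{i=1}^{39} A_i] ≤ Σ_i P[A_i] ≤ 39·p = 39·(2/65) = 6/5.
Numerically: 6/5 ≈ 1.2000000.
Is 6/5 < 1? NO.
Since the bound 6/5 is ≥ 1, the union bound is uninformative here; it does NOT by itself certify existence.

39·p = 6/5 ≈ 1.2000000; existence NOT certified by the union bound.


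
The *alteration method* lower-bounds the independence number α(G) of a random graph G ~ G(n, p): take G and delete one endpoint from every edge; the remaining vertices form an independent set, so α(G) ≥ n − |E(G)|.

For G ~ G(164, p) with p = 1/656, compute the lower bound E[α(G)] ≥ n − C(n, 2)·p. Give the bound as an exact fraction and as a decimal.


E[|E(G)|] = C(164, 2)·p = 13366 · (1/656) = 163/8.
E[α(G)] ≥ n − E[|E(G)|] = 164 − 163/8 = 1149/8.
Numerically: ≈ 143.625.
(This is only a lower bound; the true E[α(G)] may be larger.)

E[α(G)] ≥ 1149/8 ≈ 143.625.


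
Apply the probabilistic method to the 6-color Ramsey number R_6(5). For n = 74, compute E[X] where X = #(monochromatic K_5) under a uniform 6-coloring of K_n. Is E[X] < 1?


E[X] = C(74, 5) · 6^{1 − 10} = 16108764 · 6^{−9} = 16108764/10077696.
As a reduced fraction: E[X] = 1342397/839808 ≈ 1.598457.
Is E[X] < 1? NO.
Since E[X] ≥ 1, the first-moment bound is inconclusive at n = 74; it does NOT by itself certify R_6(5) > 74.

E[X] = 1342397/839808 ≈ 1.598457; E[X] ≥ 1; first-moment method inconclusive here.


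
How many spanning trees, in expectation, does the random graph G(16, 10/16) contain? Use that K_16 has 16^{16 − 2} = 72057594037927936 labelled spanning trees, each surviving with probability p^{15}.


K_16 has 16^{16 − 2} = 72057594037927936 labelled spanning trees.
For each such spanning tree H, let X_H = 1 if all 15 edges of H are present in G. Then P[X_H = 1] = p^{15} = (5/8)^{15} = 30517578125/35184372088832.
By linearity of expectation: E[X] = Σ_H E[X_H] = 72057594037927936 · p^{15} = 72057594037927936 · 30517578125/35184372088832 = 62500000000000.
Numerically: E[X] ≈ 6.25e+13.

E[X] = 72057594037927936 · (5/8)^{15} = 62500000000000 ≈ 6.25e+13.


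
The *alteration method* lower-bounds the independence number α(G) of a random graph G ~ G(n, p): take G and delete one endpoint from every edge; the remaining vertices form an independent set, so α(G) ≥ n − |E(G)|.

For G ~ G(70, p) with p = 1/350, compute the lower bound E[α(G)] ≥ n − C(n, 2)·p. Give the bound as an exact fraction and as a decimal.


E[|E(G)|] = C(70, 2)·p = 2415 · (1/350) = 69/10.
E[α(G)] ≥ n − E[|E(G)|] = 70 − 69/10 = 631/10.
Numerically: ≈ 63.100.
(This is only a lower bound; the true E[α(G)] may be larger.)

E[α(G)] ≥ 631/10 ≈ 63.100.


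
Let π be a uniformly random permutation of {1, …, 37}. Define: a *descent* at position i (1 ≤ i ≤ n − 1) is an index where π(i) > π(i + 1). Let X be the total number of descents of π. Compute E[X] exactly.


Write X = Σ X_I over i = 1, …, 36, with X_I the indicator of one descent.
There are 36 indicators.
For each fixed i, the pair (π(i), π(i+1)) is a uniformly random ordered pair of distinct values from {1, …, 37}; by symmetry P[π(i) > π(i+1)] = 1/2.
By linearity: E[X] = 36 · (1/2) = (37 − 1) · (1/2) = 18 ≈ 18.000.

E[X] = 18 = 18.000.


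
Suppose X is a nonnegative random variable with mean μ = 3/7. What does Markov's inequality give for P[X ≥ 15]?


μ = E[X] = 3/7, a = 15.
Markov: P[X ≥ 15] ≤ μ/a = (3/7)/15 = 1/35.
Numerically: ≈ 0.028571.
(Since a = 15 > μ = 0.428571, the bound 1/35 is < 1 and informative.)

P[X ≥ 15] ≤ 1/35 ≈ 0.028571.


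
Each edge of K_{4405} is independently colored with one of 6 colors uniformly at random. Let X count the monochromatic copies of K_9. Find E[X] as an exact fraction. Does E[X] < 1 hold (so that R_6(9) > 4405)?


E[X] = C(4405, 9) · 6^{1 − 36} = 1706862792900636302463627150 · 6^{−35} = 1706862792900636302463627150/1719070799748422591028658176.
As a reduced fraction: E[X] = 284477132150106050410604525/286511799958070431838109696 ≈ 0.99290.
Is E[X] < 1? YES.
Since E[X] < 1, there exists a 6-coloring of K_{4405} with no monochromatic K_9; hence R_6(9) > 4405.

E[X] = 284477132150106050410604525/286511799958070431838109696 ≈ 0.99290; E[X] < 1, so R_6(9) > 4405.


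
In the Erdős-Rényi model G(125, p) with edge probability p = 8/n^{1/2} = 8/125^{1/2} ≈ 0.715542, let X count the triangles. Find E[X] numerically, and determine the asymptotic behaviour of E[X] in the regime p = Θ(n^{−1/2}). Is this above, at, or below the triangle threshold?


Number of potential triangles: C(125, 3) = 317750.
Each occurs with probability p³ ≈ (0.715542)³ ≈ 3.66357377e-01.
By linearity: E[X] = C(125, 3)·p³ ≈ 317750 · 3.66357377e-01 ≈ 116410.056680.
Since α = 1/2 < 1, p = c/n^{1/2} ≫ 1/n is above the triangle threshold p ~ 1/n. Asymptotically E[X] ~ (c³/6)·n^{3(1−α)} = (8³/6)·n^{1.5} → ∞; triangles are abundant w.h.p.

E[X] ≈ 116410.056680; in regime p = Θ(1/n^{1/2}) E[X] diverges (above the triangle threshold p ~ 1/n).


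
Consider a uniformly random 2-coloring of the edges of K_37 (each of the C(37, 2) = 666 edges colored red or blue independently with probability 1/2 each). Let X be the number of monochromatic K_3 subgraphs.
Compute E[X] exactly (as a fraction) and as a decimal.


Let X = Σ_S X_S over the C(37, 3) = 7770 subsets S of size 3, where X_S = 1 if the K_3 on S is monochromatic.
For a fixed S, the K_3 on S has C(3, 2) = 3 edges. P[all 3 edges red] = (1/2)^3, and likewise for blue, so P[monochromatic] = 2·(1/2)^3 = 2^{1 − 3} = 1/4.
By linearity: E[X] = C(37, 3) · 2^{1 − 3} = 7770 · 1/4 = 3885/2.
Numerically: E[X] ≈ 1942.500.

E[X] = C(37,3)·2^(1−C(3,2)) = 3885/2 ≈ 1942.500.


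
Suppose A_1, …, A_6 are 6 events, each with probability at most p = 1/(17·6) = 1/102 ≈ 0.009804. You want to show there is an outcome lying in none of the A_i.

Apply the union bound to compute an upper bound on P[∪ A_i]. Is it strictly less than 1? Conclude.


Union bound: P[∪_{i=1}^{6} A_i] ≤ Σ_i P[A_i] ≤ 6·p = 6·(1/102) = 1/17.
Numerically: 1/17 ≈ 0.058824.
Is 1/17 < 1? YES.
Since P[∪ A_i] ≤ 1/17 < 1, the complement has P[∩ A_i^c] ≥ 1 − 1/17 = 16/17 > 0, so some outcome avoids every A_i.

6·p = 1/17 ≈ 0.058824; existence CERTIFIED by the union bound.


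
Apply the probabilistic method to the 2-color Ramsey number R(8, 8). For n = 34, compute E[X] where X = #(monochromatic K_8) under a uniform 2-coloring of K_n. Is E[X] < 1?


E[X] = C(34, 8) · 2^{1 − 28} = 18156204 · 2^{−27} = 18156204/134217728.
As a reduced fraction: E[X] = 4539051/33554432 ≈ 0.1352743.
Is E[X] < 1? YES.
Since E[X] < 1, there exists a 2-coloring of K_{34} with no monochromatic K_8; hence R(8, 8) > 34.

E[X] = 4539051/33554432 ≈ 0.1352743; E[X] < 1, so R(8, 8) > 34.


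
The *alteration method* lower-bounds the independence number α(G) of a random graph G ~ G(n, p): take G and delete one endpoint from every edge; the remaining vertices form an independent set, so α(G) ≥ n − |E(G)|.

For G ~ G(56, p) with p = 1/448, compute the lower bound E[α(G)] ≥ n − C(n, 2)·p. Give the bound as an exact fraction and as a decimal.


E[|E(G)|] = C(56, 2)·p = 1540 · (1/448) = 55/16.
E[α(G)] ≥ n − E[|E(G)|] = 56 − 55/16 = 841/16.
Numerically: ≈ 52.562.
(This is only a lower bound; the true E[α(G)] may be larger.)

E[α(G)] ≥ 841/16 ≈ 52.562.


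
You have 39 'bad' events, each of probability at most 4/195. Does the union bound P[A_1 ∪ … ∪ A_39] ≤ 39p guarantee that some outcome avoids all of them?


Union bound: P[∪_{i=1}^{39} A_i] ≤ Σ_i P[A_i] ≤ 39·p = 39·(4/195) = 4/5.
Numerically: 4/5 ≈ 0.80000.
Is 4/5 < 1? YES.
Since P[∪ A_i] ≤ 4/5 < 1, the complement has P[∩ A_i^c] ≥ 1 − 4/5 = 1/5 > 0, so some outcome avoids every A_i.

39·p = 4/5 ≈ 0.80000; existence CERTIFIED by the union bound.


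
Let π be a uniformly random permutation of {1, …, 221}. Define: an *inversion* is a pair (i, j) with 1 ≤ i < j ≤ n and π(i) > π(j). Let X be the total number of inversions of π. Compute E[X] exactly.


Write X = Σ X_I over the C(221, 2) = 24310 pairs i < j, with X_I the indicator of one inversion.
There are 24310 indicators.
For each fixed pair i < j, the values π(i) and π(j) are two distinct elements of {1, …, 221} in uniformly random order; by symmetry P[π(i) > π(j)] = 1/2.
By linearity: E[X] = 24310 · (1/2) = C(221, 2) · (1/2) = 24310/2 = 12155 ≈ 12155.0000.

E[X] = 12155 = 12155.0000.


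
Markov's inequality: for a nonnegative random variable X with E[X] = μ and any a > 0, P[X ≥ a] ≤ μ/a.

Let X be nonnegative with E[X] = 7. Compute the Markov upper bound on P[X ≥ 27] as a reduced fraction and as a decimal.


μ = E[X] = 7, a = 27.
Markov: P[X ≥ 27] ≤ μ/a = (7)/27 = 7/27.
Numerically: ≈ 0.259259.
(Since a = 27 > μ = 7.000000, the bound 7/27 is < 1 and informative.)

P[X ≥ 27] ≤ 7/27 ≈ 0.259259.


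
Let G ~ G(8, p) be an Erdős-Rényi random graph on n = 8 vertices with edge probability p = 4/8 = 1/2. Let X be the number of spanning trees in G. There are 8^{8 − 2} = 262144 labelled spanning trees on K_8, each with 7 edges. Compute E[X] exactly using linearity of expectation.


K_8 has 8^{8 − 2} = 262144 labelled spanning trees.
For each such spanning tree H, let X_H = 1 if all 7 edges of H are present in G. Then P[X_H = 1] = p^{7} = (1/2)^{7} = 1/128.
By linearity of expectation: E[X] = Σ_H E[X_H] = 262144 · p^{7} = 262144 · 1/128 = 2048.
Numerically: E[X] ≈ 2048.

E[X] = 262144 · (1/2)^{7} = 2048 ≈ 2048.


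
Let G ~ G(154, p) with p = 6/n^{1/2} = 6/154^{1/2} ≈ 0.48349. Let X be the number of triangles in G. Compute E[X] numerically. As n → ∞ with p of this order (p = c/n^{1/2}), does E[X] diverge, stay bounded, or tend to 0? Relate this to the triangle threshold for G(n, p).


Number of potential triangles: C(154, 3) = 596904.
Each occurs with probability p³ ≈ (0.48349)³ ≈ 1.1302452e-01.
By linearity: E[X] = C(154, 3)·p³ ≈ 596904 · 1.1302452e-01 ≈ 67464.78786.
Since α = 1/2 < 1, p = c/n^{1/2} ≫ 1/n is above the triangle threshold p ~ 1/n. Asymptotically E[X] ~ (c³/6)·n^{3(1−α)} = (6³/6)·n^{1.5} → ∞; triangles are abundant w.h.p.

E[X] ≈ 67464.78786; in regime p = Θ(1/n^{1/2}) E[X] diverges (above the triangle threshold p ~ 1/n).


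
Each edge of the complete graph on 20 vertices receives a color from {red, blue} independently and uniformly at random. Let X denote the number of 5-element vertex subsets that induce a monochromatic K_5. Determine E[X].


Let X = Σ_S X_S over the C(20, 5) = 15504 subsets S of size 5, where X_S = 1 if the K_5 on S is monochromatic.
For a fixed S, the K_5 on S has C(5, 2) = 10 edges. P[all 10 edges red] = (1/2)^10, and likewise for blue, so P[monochromatic] = 2·(1/2)^10 = 2^{1 − 10} = 1/512.
Summing: E[X] = C(20, 5) · 2^{1 − 10} = 15504 · 1/512 = 969/32.
Numerically: E[X] ≈ 30.281250.

E[X] = C(20,5)·2^(1−C(5,2)) = 969/32 ≈ 30.281250.


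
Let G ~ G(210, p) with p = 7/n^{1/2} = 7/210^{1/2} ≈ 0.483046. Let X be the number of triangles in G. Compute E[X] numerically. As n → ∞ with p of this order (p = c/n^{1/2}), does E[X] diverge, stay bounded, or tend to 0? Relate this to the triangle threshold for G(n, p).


Number of potential triangles: C(210, 3) = 1521520.
Each occurs with probability p³ ≈ (0.483046)³ ≈ 1.12710708e-01.
By linearity: E[X] = C(210, 3)·p³ ≈ 1521520 · 1.12710708e-01 ≈ 171491.596476.
Since α = 1/2 < 1, p = c/n^{1/2} ≫ 1/n is above the triangle threshold p ~ 1/n. Asymptotically E[X] ~ (c³/6)·n^{3(1−α)} = (7³/6)·n^{1.5} → ∞; triangles are abundant w.h.p.

E[X] ≈ 171491.596476; in regime p = Θ(1/n^{1/2}) E[X] diverges (above the triangle threshold p ~ 1/n).


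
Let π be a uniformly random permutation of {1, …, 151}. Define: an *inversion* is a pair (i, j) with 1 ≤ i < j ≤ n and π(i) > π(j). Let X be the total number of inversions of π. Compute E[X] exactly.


Write X = Σ X_I over the C(151, 2) = 11325 pairs i < j, with X_I the indicator of one inversion.
There are 11325 indicators.
For each fixed pair i < j, the values π(i) and π(j) are two distinct elements of {1, …, 151} in uniformly random order; by symmetry P[π(i) > π(j)] = 1/2.
By linearity: E[X] = 11325 · (1/2) = C(151, 2) · (1/2) = 11325/2 = 11325/2 ≈ 5662.500000.

E[X] = 11325/2 = 5662.500000.


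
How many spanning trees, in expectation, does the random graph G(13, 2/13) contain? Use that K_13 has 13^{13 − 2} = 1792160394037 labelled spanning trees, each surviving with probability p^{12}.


K_13 has 13^{13 − 2} = 1792160394037 labelled spanning trees.
For each such spanning tree H, let X_H = 1 if all 12 edges of H are present in G. Then P[X_H = 1] = p^{12} = (2/13)^{12} = 4096/23298085122481.
By linearity: E[X] = Σ_H E[X_H] = 1792160394037 · p^{12} = 1792160394037 · 4096/23298085122481 = 4096/13.
Numerically: E[X] ≈ 315.1.

E[X] = 1792160394037 · (2/13)^{12} = 4096/13 ≈ 315.1.


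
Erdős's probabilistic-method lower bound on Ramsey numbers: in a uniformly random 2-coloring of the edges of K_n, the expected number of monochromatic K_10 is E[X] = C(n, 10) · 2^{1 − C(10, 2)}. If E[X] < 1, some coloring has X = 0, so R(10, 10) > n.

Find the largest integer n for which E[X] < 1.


We need C(n, 10) · 2^{1 − 45} < 1, i.e. C(n, 10) < 2^{45 − 1} = 17592186044416.
Check values of n near the boundary:
  n = 94: C(94, 10) = 9041256841903; 9041256841903 < 17592186044416? YES
  n = 95: C(95, 10) = 10104934117421; 10104934117421 < 17592186044416? YES
  n = 96: C(96, 10) = 11279926456656; 11279926456656 < 17592186044416? YES
  n = 97: C(97, 10) = 12576469727536; 12576469727536 < 17592186044416? YES
  n = 98: C(98, 10) = 14005614014756; 14005614014756 < 17592186044416? YES
  n = 99: C(99, 10) = 15579278510796; 15579278510796 < 17592186044416? YES
  n = 100: C(100, 10) = 17310309456440; 17310309456440 < 17592186044416? YES
  n = 101: C(101, 10) = 19212541264840; 19212541264840 < 17592186044416? NO
The largest n with C(n, 10) < 17592186044416 is n = 100 (where E[X] = 2163788682055/2199023255552 ≈ 0.984). Hence R(10, 10) > 100, i.e. R(10, 10) ≥ 101.

Largest n = 100; hence R(10, 10) > 100.


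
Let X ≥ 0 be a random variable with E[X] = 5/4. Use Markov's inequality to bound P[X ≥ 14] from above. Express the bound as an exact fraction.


μ = E[X] = 5/4, a = 14.
Markov: P[X ≥ 14] ≤ μ/a = (5/4)/14 = 5/56.
Numerically: ≈ 0.089286.
(Since a = 14 > μ = 1.250000, the bound 5/56 is < 1 and informative.)

P[X ≥ 14] ≤ 5/56 ≈ 0.089286.


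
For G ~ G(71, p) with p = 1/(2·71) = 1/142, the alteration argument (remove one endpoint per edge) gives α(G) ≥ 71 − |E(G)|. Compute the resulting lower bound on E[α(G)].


E[|E(G)|] = C(71, 2)·p = 2485 · (1/142) = 35/2.
E[α(G)] ≥ n − E[|E(G)|] = 71 − 35/2 = 107/2.
Numerically: ≈ 53.500.
(This is only a lower bound; the true E[α(G)] may be larger.)

E[α(G)] ≥ 107/2 ≈ 53.500.


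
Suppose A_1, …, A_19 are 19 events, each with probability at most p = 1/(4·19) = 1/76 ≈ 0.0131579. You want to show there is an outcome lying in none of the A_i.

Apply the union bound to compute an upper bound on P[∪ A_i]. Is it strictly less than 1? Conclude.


Union bound: P[∪_{i=1}^{19} A_i] ≤ Σ_i P[A_i] ≤ 19·p = 19·(1/76) = 1/4.
Numerically: 1/4 ≈ 0.2500000.
Is 1/4 < 1? YES.
Since P[∪ A_i] ≤ 1/4 < 1, the complement has P[∩ A_i^c] ≥ 1 − 1/4 = 3/4 > 0, so some outcome avoids every A_i.

19·p = 1/4 ≈ 0.2500000; existence CERTIFIED by the union bound.


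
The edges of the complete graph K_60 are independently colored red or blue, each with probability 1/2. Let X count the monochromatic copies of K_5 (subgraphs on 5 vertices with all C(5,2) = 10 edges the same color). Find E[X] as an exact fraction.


Let X = Σ_S X_S over the C(60, 5) = 5461512 subsets S of size 5, where X_S = 1 if the K_5 on S is monochromatic.
For a fixed S, the K_5 on S has C(5, 2) = 10 edges. P[all 10 edges red] = (1/2)^10, and likewise for blue, so P[monochromatic] = 2·(1/2)^10 = 2^{1 − 10} = 1/512.
Summing: E[X] = C(60, 5) · 2^{1 − 10} = 5461512 · 1/512 = 682689/64.
Numerically: E[X] ≈ 10667.015625.

E[X] = C(60,5)·2^(1−C(5,2)) = 682689/64 ≈ 10667.015625.


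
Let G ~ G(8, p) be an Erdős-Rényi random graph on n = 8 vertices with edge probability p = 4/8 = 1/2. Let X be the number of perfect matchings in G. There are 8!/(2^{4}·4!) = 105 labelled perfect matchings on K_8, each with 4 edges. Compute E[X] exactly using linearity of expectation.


K_8 has 8!/(2^{4}·4!) = 105 labelled perfect matchings.
For each such perfect matching H, let X_H = 1 if all 4 edges of H are present in G. Then P[X_H = 1] = p^{4} = (1/2)^{4} = 1/16.
By linearity of expectation: E[X] = Σ_H E[X_H] = 105 · p^{4} = 105 · 1/16 = 105/16.
Numerically: E[X] ≈ 6.56.

E[X] = 105 · (1/2)^{4} = 105/16 ≈ 6.56.


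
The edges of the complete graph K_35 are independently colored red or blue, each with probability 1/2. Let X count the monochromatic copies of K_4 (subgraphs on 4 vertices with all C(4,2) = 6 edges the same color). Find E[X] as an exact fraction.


Let X = Σ_S X_S over the C(35, 4) = 52360 subsets S of size 4, where X_S = 1 if the K_4 on S is monochromatic.
For a fixed S, the K_4 on S has C(4, 2) = 6 edges. P[all 6 edges red] = (1/2)^6, and likewise for blue, so P[monochromatic] = 2·(1/2)^6 = 2^{1 − 6} = 1/32.
By linearity of expectation: E[X] = C(35, 4) · 2^{1 − 6} = 52360 · 1/32 = 6545/4.
Numerically: E[X] ≈ 1636.250.

E[X] = C(35,4)·2^(1−C(4,2)) = 6545/4 ≈ 1636.250.


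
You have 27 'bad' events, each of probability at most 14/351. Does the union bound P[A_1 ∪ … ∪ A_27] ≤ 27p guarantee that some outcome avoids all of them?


Union bound: P[∪_{i=1}^{27} A_i] ≤ Σ_i P[A_i] ≤ 27·p = 27·(14/351) = 14/13.
Numerically: 14/13 ≈ 1.077.
Is 14/13 < 1? NO.
Since the bound 14/13 is ≥ 1, the union bound is uninformative here; it does NOT by itself certify existence.

27·p = 14/13 ≈ 1.077; existence NOT certified by the union bound.


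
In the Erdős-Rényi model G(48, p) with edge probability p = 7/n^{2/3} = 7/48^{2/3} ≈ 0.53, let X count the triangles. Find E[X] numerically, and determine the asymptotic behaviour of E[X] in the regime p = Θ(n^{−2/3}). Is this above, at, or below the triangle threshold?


Number of potential triangles: C(48, 3) = 17296.
Each occurs with probability p³ ≈ (0.53)³ ≈ 1.488715e-01.
By linearity: E[X] = C(48, 3)·p³ ≈ 17296 · 1.488715e-01 ≈ 2574.8819.
Since α = 2/3 < 1, p = c/n^{2/3} ≫ 1/n is above the triangle threshold p ~ 1/n. Asymptotically E[X] ~ (c³/6)·n^{3(1−α)} = (7³/6)·n^{1} → ∞; triangles are abundant w.h.p.

E[X] ≈ 2574.8819; in regime p = Θ(1/n^{2/3}) E[X] diverges (above the triangle threshold p ~ 1/n).


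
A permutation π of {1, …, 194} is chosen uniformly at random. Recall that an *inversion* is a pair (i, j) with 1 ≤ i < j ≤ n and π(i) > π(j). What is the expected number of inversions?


Write X = Σ X_I over the C(194, 2) = 18721 pairs i < j, with X_I the indicator of one inversion.
There are 18721 indicators.
For each fixed pair i < j, the values π(i) and π(j) are two distinct elements of {1, …, 194} in uniformly random order; by symmetry P[π(i) > π(j)] = 1/2.
By linearity: E[X] = 18721 · (1/2) = C(194, 2) · (1/2) = 18721/2 = 18721/2 ≈ 9360.50000.

E[X] = 18721/2 = 9360.50000.


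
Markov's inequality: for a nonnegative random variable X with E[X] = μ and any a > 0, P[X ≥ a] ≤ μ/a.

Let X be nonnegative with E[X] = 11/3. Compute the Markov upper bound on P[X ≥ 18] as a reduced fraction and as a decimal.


μ = E[X] = 11/3, a = 18.
Markov: P[X ≥ 18] ≤ μ/a = (11/3)/18 = 11/54.
Numerically: ≈ 0.204.
(Since a = 18 > μ = 3.667, the bound 11/54 is < 1 and informative.)

P[X ≥ 18] ≤ 11/54 ≈ 0.204.


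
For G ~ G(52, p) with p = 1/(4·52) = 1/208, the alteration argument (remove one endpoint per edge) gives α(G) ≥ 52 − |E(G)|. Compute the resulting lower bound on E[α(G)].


E[|E(G)|] = C(52, 2)·p = 1326 · (1/208) = 51/8.
E[α(G)] ≥ n − E[|E(G)|] = 52 − 51/8 = 365/8.
Numerically: ≈ 45.625.
(This is only a lower bound; the true E[α(G)] may be larger.)

E[α(G)] ≥ 365/8 ≈ 45.625.


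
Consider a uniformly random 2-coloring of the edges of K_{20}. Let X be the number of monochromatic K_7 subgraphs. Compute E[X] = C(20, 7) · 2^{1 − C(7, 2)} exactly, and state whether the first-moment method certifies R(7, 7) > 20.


E[X] = C(20, 7) · 2^{1 − 21} = 77520 · 2^{−20} = 77520/1048576.
As a reduced fraction: E[X] = 4845/65536 ≈ 0.073929.
Is E[X] < 1? YES.
Since E[X] < 1, there exists a 2-coloring of K_{20} with no monochromatic K_7; hence R(7, 7) > 20.

E[X] = 4845/65536 ≈ 0.073929; E[X] < 1, so R(7, 7) > 20.


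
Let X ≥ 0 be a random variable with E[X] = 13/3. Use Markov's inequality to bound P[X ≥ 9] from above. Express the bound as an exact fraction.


μ = E[X] = 13/3, a = 9.
Markov: P[X ≥ 9] ≤ μ/a = (13/3)/9 = 13/27.
Numerically: ≈ 0.4815.
(Since a = 9 > μ = 4.3333, the bound 13/27 is < 1 and informative.)

P[X ≥ 9] ≤ 13/27 ≈ 0.4815.


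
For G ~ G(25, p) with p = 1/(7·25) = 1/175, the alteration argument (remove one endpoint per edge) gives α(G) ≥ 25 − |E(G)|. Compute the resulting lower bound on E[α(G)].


E[|E(G)|] = C(25, 2)·p = 300 · (1/175) = 12/7.
E[α(G)] ≥ n − E[|E(G)|] = 25 − 12/7 = 163/7.
Numerically: ≈ 23.285714.
(This is only a lower bound; the true E[α(G)] may be larger.)

E[α(G)] ≥ 163/7 ≈ 23.285714.


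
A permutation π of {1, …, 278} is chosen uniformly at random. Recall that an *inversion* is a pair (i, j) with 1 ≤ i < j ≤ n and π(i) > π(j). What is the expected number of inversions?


Write X = Σ X_I over the C(278, 2) = 38503 pairs i < j, with X_I the indicator of one inversion.
There are 38503 indicators.
For each fixed pair i < j, the values π(i) and π(j) are two distinct elements of {1, …, 278} in uniformly random order; by symmetry P[π(i) > π(j)] = 1/2.
By linearity: E[X] = 38503 · (1/2) = C(278, 2) · (1/2) = 38503/2 = 38503/2 ≈ 19251.50000.

E[X] = 38503/2 = 19251.50000.


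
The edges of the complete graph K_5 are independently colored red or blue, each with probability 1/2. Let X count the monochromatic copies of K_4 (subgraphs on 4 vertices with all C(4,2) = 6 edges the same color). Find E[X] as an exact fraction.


Let X = Σ_S X_S over the C(5, 4) = 5 subsets S of size 4, where X_S = 1 if the K_4 on S is monochromatic.
For a fixed S, the K_4 on S has C(4, 2) = 6 edges. P[all 6 edges red] = (1/2)^6, and likewise for blue, so P[monochromatic] = 2·(1/2)^6 = 2^{1 − 6} = 1/32.
By linearity of expectation: E[X] = C(5, 4) · 2^{1 − 6} = 5 · 1/32 = 5/32.
Numerically: E[X] ≈ 0.156.

E[X] = C(5,4)·2^(1−C(4,2)) = 5/32 ≈ 0.156.


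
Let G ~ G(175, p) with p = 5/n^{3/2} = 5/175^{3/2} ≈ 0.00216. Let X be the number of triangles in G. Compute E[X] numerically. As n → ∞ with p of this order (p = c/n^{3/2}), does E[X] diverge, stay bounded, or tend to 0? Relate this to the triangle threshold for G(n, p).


Number of potential triangles: C(175, 3) = 877975.
Each occurs with probability p³ ≈ (0.00216)³ ≈ 1.007485e-08.
By linearity: E[X] = C(175, 3)·p³ ≈ 877975 · 1.007485e-08 ≈ 0.0088.
Since α = 3/2 > 1, p = c/n^{3/2} = o(1/n) is below the triangle threshold p ~ 1/n. Asymptotically E[X] ~ (c³/6)·n^{3(1−α)} = (5³/6)·n^{-1.5} → 0, so by Markov's inequality G has no triangles w.h.p.

E[X] ≈ 0.0088; in regime p = Θ(1/n^{3/2}) E[X] tends to 0 (below the triangle threshold p ~ 1/n).


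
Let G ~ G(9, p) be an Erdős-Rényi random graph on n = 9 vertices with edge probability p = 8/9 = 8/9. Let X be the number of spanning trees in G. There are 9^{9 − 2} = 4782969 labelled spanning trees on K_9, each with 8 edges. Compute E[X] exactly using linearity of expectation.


K_9 has 9^{9 − 2} = 4782969 labelled spanning trees.
For each such spanning tree H, let X_H = 1 if all 8 edges of H are present in G. Then P[X_H = 1] = p^{8} = (8/9)^{8} = 16777216/43046721.
By linearity of expectation: E[X] = Σ_H E[X_H] = 4782969 · p^{8} = 4782969 · 16777216/43046721 = 16777216/9.
Numerically: E[X] ≈ 1.864e+06.

E[X] = 4782969 · (8/9)^{8} = 16777216/9 ≈ 1.864e+06.


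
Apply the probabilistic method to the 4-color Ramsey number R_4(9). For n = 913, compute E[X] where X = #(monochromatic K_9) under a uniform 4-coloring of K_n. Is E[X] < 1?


E[X] = C(913, 9) · 4^{1 − 36} = 1167605542753639808390 · 4^{−35} = 1167605542753639808390/1180591620717411303424.
As a reduced fraction: E[X] = 583802771376819904195/590295810358705651712 ≈ 0.98900.
Is E[X] < 1? YES.
Since E[X] < 1, there exists a 4-coloring of K_{913} with no monochromatic K_9; hence R_4(9) > 913.

E[X] = 583802771376819904195/590295810358705651712 ≈ 0.98900; E[X] < 1, so R_4(9) > 913.


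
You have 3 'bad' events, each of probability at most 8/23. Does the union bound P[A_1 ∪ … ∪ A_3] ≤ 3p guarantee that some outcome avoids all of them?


Union bound: P[∪_{i=1}^{3} A_i] ≤ Σ_i P[A_i] ≤ 3·p = 3·(8/23) = 24/23.
Numerically: 24/23 ≈ 1.04348.
Is 24/23 < 1? NO.
Since the bound 24/23 is ≥ 1, the union bound is uninformative here; it does NOT by itself certify existence.

3·p = 24/23 ≈ 1.04348; existence NOT certified by the union bound.


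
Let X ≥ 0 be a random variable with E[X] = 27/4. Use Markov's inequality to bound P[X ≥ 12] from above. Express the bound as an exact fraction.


μ = E[X] = 27/4, a = 12.
Markov: P[X ≥ 12] ≤ μ/a = (27/4)/12 = 9/16.
Numerically: ≈ 0.562.
(Since a = 12 > μ = 6.750, the bound 9/16 is < 1 and informative.)

P[X ≥ 12] ≤ 9/16 ≈ 0.562.


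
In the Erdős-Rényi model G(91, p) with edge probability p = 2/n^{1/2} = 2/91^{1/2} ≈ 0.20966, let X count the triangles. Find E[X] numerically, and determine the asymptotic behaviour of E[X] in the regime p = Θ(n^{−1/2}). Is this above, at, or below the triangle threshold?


Number of potential triangles: C(91, 3) = 121485.
Each occurs with probability p³ ≈ (0.20966)³ ≈ 9.2156909e-03.
By linearity: E[X] = C(91, 3)·p³ ≈ 121485 · 9.2156909e-03 ≈ 1119.56821.
Since α = 1/2 < 1, p = c/n^{1/2} ≫ 1/n is above the triangle threshold p ~ 1/n. Asymptotically E[X] ~ (c³/6)·n^{3(1−α)} = (2³/6)·n^{1.5} → ∞; triangles are abundant w.h.p.

E[X] ≈ 1119.56821; in regime p = Θ(1/n^{1/2}) E[X] diverges (above the triangle threshold p ~ 1/n).


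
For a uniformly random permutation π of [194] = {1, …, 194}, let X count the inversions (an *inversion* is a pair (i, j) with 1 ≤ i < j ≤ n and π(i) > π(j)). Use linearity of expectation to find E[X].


Write X = Σ X_I over the C(194, 2) = 18721 pairs i < j, with X_I the indicator of one inversion.
There are 18721 indicators.
For each fixed pair i < j, the values π(i) and π(j) are two distinct elements of {1, …, 194} in uniformly random order; by symmetry P[π(i) > π(j)] = 1/2.
By linearity: E[X] = 18721 · (1/2) = C(194, 2) · (1/2) = 18721/2 = 18721/2 ≈ 9360.500.

E[X] = 18721/2 = 9360.500.


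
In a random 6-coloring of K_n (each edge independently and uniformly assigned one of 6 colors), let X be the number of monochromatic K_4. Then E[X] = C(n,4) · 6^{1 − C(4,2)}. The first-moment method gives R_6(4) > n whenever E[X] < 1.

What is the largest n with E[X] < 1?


We need C(n, 4) · 6^{1 − 6} < 1, i.e. C(n, 4) < 6^{6 − 1} = 7776.
Check values of n near the boundary:
  n = 17: C(17, 4) = 2380; 2380 < 7776? YES
  n = 18: C(18, 4) = 3060; 3060 < 7776? YES
  n = 19: C(19, 4) = 3876; 3876 < 7776? YES
  n = 20: C(20, 4) = 4845; 4845 < 7776? YES
  n = 21: C(21, 4) = 5985; 5985 < 7776? YES
  n = 22: C(22, 4) = 7315; 7315 < 7776? YES
  n = 23: C(23, 4) = 8855; 8855 < 7776? NO
The largest n with C(n, 4) < 7776 is n = 22 (where E[X] = 7315/7776 ≈ 0.9407150). Hence R_6(4) > 22, i.e. R_6(4) ≥ 23.

Largest n = 22; hence R_6(4) > 22.


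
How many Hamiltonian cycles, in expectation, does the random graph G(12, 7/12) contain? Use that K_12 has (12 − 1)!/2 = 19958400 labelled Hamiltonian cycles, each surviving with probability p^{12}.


K_12 has (12 − 1)!/2 = 19958400 labelled Hamiltonian cycles.
For each such Hamiltonian cycle H, let X_H = 1 if all 12 edges of H are present in G. Then P[X_H = 1] = p^{12} = (7/12)^{12} = 13841287201/8916100448256.
Summing the indicators: E[X] = Σ_H E[X_H] = 19958400 · p^{12} = 19958400 · 13841287201/8916100448256 = 26644477861925/859963392.
Numerically: E[X] ≈ 30983.3.

E[X] = 19958400 · (7/12)^{12} = 26644477861925/859963392 ≈ 30983.3.


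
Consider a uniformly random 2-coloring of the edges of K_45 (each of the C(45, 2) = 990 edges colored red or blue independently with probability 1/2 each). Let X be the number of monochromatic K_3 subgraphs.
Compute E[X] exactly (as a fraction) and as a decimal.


Let X = Σ_S X_S over the C(45, 3) = 14190 subsets S of size 3, where X_S = 1 if the K_3 on S is monochromatic.
For a fixed S, the K_3 on S has C(3, 2) = 3 edges. P[all 3 edges red] = (1/2)^3, and likewise for blue, so P[monochromatic] = 2·(1/2)^3 = 2^{1 − 3} = 1/4.
By linearity of expectation: E[X] = C(45, 3) · 2^{1 − 3} = 14190 · 1/4 = 7095/2.
Numerically: E[X] ≈ 3547.5000.

E[X] = C(45,3)·2^(1−C(3,2)) = 7095/2 ≈ 3547.5000.


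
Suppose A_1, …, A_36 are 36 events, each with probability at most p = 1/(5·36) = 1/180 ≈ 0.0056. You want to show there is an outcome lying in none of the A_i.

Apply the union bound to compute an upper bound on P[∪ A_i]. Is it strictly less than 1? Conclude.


Union bound: P[∪_{i=1}^{36} A_i] ≤ Σ_i P[A_i] ≤ 36·p = 36·(1/180) = 1/5.
Numerically: 1/5 ≈ 0.2000.
Is 1/5 < 1? YES.
Since P[∪ A_i] ≤ 1/5 < 1, the complement has P[∩ A_i^c] ≥ 1 − 1/5 = 4/5 > 0, so some outcome avoids every A_i.

36·p = 1/5 ≈ 0.2000; existence CERTIFIED by the union bound.
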